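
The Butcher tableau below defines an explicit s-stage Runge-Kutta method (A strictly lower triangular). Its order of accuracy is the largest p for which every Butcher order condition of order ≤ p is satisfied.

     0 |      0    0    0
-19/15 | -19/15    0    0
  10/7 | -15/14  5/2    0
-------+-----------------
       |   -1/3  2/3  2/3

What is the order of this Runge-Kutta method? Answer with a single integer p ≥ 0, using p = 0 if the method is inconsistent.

b = (-1/3, 2/3, 2/3)
c = (0, -19/15, 10/7)
Ac = (0, 0, -19/6)
Σ b_i: (-1/3)·1 + 2/3·1 + 2/3·1 = 1 ✓
b·c: 2/3·(-19/15) + 2/3·10/7 = 34/315 ≠ 1/2 ⇒ order 1.

1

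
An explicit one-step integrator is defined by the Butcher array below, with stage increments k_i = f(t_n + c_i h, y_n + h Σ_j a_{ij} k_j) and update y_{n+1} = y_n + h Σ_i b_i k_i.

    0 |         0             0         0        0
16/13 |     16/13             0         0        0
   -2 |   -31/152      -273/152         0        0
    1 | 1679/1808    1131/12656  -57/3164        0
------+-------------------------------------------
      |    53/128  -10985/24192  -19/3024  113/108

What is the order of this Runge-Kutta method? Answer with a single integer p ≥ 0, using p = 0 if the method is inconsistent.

4

b = (53/128, -10985/24192, -19/3024, 113/108)
c = (0, 16/13, -2, 1)
Ac = (0, 0, -42/19, 33/226)
Σ b_i: 53/128·1 + (-10985/24192)·1 + (-19/3024)·1 + 113/108·1 = 1 ✓
b·c: (-10985/24192)·16/13 + (-19/3024)·(-2) + 113/108·1 = 1/2 ✓
b·c²: (-10985/24192)·256/169 + (-19/3024)·4 + 113/108·1 = 1/3 ✓
b·Ac: (-19/3024)·(-42/19) + 113/108·33/226 = 1/6 ✓
b·c³: (-10985/24192)·4096/2197 + (-19/3024)·(-8) + 113/108·1 = 1/4 ✓
b·(c∘Ac): (-19/3024)·84/19 + 113/108·33/226 = 1/8 ✓
b·Ac²: (-19/3024)·(-672/247) + 113/108·93/1469 = 1/12 ✓
b·A²c: 113/108·9/226 = 1/24 ✓; 4 stages ⇒ order 4.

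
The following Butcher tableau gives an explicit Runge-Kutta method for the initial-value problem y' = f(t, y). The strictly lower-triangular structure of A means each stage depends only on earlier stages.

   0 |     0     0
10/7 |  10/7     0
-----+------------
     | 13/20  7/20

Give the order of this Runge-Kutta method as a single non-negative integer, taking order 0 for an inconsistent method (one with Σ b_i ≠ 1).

2

b = (13/20, 7/20)
c = (0, 10/7)
Σ b_i: 13/20·1 + 7/20·1 = 1 ✓
b·c: 7/20·10/7 = 1/2 ✓; 2 stages ⇒ order 2.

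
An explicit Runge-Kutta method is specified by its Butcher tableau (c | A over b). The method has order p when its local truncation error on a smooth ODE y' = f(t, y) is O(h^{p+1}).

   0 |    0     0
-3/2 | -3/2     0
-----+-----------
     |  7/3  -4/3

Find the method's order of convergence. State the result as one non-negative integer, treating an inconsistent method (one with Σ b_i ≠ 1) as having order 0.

b = (7/3, -4/3)
c = (0, -3/2)
Σ b_i: 7/3·1 + (-4/3)·1 = 1 ✓
b·c: (-4/3)·(-3/2) = 2 ≠ 1/2 ⇒ order 1.

1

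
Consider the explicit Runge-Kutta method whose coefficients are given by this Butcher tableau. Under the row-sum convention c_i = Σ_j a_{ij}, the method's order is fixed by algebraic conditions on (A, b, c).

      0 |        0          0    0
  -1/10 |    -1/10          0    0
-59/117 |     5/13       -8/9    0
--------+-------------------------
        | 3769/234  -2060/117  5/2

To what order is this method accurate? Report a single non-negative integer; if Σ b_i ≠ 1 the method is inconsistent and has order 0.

b = (3769/234, -2060/117, 5/2)
c = (0, -1/10, -59/117)
Ac = (0, 0, 4/45)
Σ b_i: 3769/234·1 + (-2060/117)·1 + 5/2·1 = 1 ✓
b·c: (-2060/117)·(-1/10) + 5/2·(-59/117) = 1/2 ✓
b·c²: (-2060/117)·1/100 + 5/2·3481/13689 = 62923/136890 ≠ 1/3 ⇒ order 2.
b·Ac: 5/2·4/45 = 2/9 ≠ 1/6

2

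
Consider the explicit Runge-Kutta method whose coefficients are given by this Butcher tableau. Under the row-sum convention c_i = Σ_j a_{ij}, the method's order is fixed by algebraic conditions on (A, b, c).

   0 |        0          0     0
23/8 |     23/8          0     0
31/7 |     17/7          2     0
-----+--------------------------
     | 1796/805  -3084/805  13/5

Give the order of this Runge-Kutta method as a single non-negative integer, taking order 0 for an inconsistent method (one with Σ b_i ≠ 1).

b = (1796/805, -3084/805, 13/5)
c = (0, 23/8, 31/7)
Ac = (0, 0, 23/4)
Σ b_i: 1796/805·1 + (-3084/805)·1 + 13/5·1 = 1 ✓
b·c: (-3084/805)·23/8 + 13/5·31/7 = 1/2 ✓
b·c²: (-3084/805)·529/64 + 13/5·961/49 = 75757/3920 ≠ 1/3 ⇒ order 2.
b·Ac: 13/5·23/4 = 299/20 ≠ 1/6

2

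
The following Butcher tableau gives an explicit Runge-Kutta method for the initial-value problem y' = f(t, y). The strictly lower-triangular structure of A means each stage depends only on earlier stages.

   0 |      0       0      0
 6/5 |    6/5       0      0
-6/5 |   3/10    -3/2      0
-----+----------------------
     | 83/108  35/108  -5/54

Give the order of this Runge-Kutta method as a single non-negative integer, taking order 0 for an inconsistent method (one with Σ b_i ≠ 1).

b = (83/108, 35/108, -5/54)
c = (0, 6/5, -6/5)
Ac = (0, 0, -9/5)
Σ b_i: 83/108·1 + 35/108·1 + (-5/54)·1 = 1 ✓
b·c: 35/108·6/5 + (-5/54)·(-6/5) = 1/2 ✓
b·c²: 35/108·36/25 + (-5/54)·36/25 = 1/3 ✓
b·Ac: (-5/54)·(-9/5) = 1/6 ✓; 3 stages ⇒ order 3.

3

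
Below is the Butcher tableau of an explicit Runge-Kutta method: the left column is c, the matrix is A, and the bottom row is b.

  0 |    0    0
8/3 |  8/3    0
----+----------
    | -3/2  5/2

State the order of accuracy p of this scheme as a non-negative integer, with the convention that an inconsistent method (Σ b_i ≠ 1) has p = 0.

1

b = (-3/2, 5/2)
c = (0, 8/3)
Σ b_i: (-3/2)·1 + 5/2·1 = 1 ✓
b·c: 5/2·8/3 = 20/3 ≠ 1/2 ⇒ order 1.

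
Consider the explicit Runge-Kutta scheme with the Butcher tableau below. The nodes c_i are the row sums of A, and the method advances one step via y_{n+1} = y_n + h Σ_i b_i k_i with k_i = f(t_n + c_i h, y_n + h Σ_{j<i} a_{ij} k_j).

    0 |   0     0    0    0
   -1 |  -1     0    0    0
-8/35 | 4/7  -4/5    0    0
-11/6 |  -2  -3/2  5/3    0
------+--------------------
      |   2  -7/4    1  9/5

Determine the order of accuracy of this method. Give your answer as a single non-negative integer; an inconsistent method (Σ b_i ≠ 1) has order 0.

0

b = (2, -7/4, 1, 9/5)
c = (0, -1, -8/35, -11/6)
Ac = (0, 0, 4/5, 47/42)
Σ b_i: 2·1 + (-7/4)·1 + 1·1 + 9/5·1 = 61/20 ≠ 1 ⇒ order 0.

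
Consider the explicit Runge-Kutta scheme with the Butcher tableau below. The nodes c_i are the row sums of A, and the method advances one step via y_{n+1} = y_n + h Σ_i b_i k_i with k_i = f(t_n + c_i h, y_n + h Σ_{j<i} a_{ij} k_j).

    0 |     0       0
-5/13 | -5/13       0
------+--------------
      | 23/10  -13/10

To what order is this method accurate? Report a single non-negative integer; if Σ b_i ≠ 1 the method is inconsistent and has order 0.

b = (23/10, -13/10)
c = (0, -5/13)
Σ b_i: 23/10·1 + (-13/10)·1 = 1 ✓
b·c: (-13/10)·(-5/13) = 1/2 ✓; 2 stages ⇒ order 2.

2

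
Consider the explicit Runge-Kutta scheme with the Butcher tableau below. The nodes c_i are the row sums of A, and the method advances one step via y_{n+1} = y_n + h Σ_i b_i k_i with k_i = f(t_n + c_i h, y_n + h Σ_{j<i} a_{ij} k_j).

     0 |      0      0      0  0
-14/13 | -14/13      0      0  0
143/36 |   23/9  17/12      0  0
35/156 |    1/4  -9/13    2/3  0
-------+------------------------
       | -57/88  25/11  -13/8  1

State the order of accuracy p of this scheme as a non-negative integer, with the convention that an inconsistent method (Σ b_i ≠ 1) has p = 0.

b = (-57/88, 25/11, -13/8, 1)
c = (0, -14/13, 143/36, 35/156)
Ac = (0, 0, -119/78, 30971/9126)
Σ b_i: (-57/88)·1 + 25/11·1 + (-13/8)·1 + 1·1 = 1 ✓
b·c: 25/11·(-14/13) + (-13/8)·143/36 + 1·35/156 = -357397/41184 ≠ 1/2 ⇒ order 1.

1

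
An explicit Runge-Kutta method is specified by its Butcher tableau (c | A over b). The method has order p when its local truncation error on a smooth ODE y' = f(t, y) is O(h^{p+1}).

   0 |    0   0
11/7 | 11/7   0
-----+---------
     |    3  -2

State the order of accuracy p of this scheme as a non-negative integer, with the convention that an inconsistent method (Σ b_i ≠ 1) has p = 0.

1

b = (3, -2)
c = (0, 11/7)
Σ b_i: 3·1 + (-2)·1 = 1 ✓
b·c: (-2)·11/7 = -22/7 ≠ 1/2 ⇒ order 1.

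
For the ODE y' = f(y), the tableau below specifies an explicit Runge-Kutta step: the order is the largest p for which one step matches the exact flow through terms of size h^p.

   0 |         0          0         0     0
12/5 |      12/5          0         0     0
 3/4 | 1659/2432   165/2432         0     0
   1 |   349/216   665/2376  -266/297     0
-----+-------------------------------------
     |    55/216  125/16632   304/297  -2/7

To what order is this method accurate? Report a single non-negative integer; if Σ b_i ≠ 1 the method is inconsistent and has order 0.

4

b = (55/216, 125/16632, 304/297, -2/7)
c = (0, 12/5, 3/4, 1)
Ac = (0, 0, 99/608, 0)
Σ b_i: 55/216·1 + 125/16632·1 + 304/297·1 + (-2/7)·1 = 1 ✓
b·c: 125/16632·12/5 + 304/297·3/4 + (-2/7)·1 = 1/2 ✓
b·c²: 125/16632·144/25 + 304/297·9/16 + (-2/7)·1 = 1/3 ✓
b·Ac: 304/297·99/608 = 1/6 ✓
b·c³: 125/16632·1728/125 + 304/297·27/64 + (-2/7)·1 = 1/4 ✓
b·(c∘Ac): 304/297·297/2432 = 1/8 ✓
b·Ac²: 304/297·297/760 + (-2/7)·133/120 = 1/12 ✓
b·A²c: (-2/7)·(-7/48) = 1/24 ✓; 4 stages ⇒ order 4.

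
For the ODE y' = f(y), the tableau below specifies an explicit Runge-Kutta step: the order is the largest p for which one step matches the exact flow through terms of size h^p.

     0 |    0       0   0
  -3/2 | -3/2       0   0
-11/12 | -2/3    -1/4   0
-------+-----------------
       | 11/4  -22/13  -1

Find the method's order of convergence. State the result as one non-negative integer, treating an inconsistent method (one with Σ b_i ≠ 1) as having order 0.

b = (11/4, -22/13, -1)
c = (0, -3/2, -11/12)
Ac = (0, 0, 3/8)
Σ b_i: 11/4·1 + (-22/13)·1 + (-1)·1 = 3/52 ≠ 1 ⇒ order 0.

0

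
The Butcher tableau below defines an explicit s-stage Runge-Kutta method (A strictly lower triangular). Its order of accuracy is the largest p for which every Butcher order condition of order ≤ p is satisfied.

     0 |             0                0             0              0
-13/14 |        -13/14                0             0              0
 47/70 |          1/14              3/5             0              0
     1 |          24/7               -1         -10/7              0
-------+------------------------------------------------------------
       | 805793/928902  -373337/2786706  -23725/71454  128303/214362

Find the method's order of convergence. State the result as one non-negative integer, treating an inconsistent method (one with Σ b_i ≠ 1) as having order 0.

3

b = (805793/928902, -373337/2786706, -23725/71454, 128303/214362)
c = (0, -13/14, 47/70, 1)
Ac = (0, 0, -39/70, -3/98)
Σ b_i: 805793/928902·1 + (-373337/2786706)·1 + (-23725/71454)·1 + 128303/214362·1 = 1 ✓
b·c: (-373337/2786706)·(-13/14) + (-23725/71454)·47/70 + 128303/214362·1 = 1/2 ✓
b·c²: (-373337/2786706)·169/196 + (-23725/71454)·2209/4900 + 128303/214362·1 = 1/3 ✓
b·Ac: (-23725/71454)·(-39/70) + 128303/214362·(-3/98) = 1/6 ✓
b·c³: (-373337/2786706)·(-2197/2744) + (-23725/71454)·103823/343000 + 128303/214362·1 = 7064297/11670820 ≠ 1/4 ⇒ order 3.
b·(c∘Ac): (-23725/71454)·(-1833/4900) + 128303/214362·(-3/98) = 1482911/14004984 ≠ 1/8
b·Ac²: (-23725/71454)·507/980 + 128303/214362·(-10333/6860) = -2300809/2143620 ≠ 1/12
b·A²c: 128303/214362·39/49 = 238277/500178 ≠ 1/24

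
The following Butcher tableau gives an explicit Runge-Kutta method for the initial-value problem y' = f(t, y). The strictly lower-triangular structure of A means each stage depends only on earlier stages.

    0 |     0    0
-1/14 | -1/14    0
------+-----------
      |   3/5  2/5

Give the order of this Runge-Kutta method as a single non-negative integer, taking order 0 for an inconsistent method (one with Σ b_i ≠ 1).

b = (3/5, 2/5)
c = (0, -1/14)
Σ b_i: 3/5·1 + 2/5·1 = 1 ✓
b·c: 2/5·(-1/14) = -1/35 ≠ 1/2 ⇒ order 1.

1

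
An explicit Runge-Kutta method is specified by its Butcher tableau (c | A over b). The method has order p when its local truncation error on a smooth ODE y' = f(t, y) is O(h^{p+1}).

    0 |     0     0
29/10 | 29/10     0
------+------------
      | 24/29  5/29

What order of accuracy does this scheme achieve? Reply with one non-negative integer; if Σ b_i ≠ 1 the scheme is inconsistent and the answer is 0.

b = (24/29, 5/29)
c = (0, 29/10)
Σ b_i: 24/29·1 + 5/29·1 = 1 ✓
b·c: 5/29·29/10 = 1/2 ✓; 2 stages ⇒ order 2.

2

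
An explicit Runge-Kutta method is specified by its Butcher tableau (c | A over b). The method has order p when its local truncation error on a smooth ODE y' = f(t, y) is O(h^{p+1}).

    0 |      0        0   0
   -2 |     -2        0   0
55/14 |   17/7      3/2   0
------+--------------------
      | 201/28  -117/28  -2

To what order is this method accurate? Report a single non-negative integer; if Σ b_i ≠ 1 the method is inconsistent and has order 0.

2

b = (201/28, -117/28, -2)
c = (0, -2, 55/14)
Ac = (0, 0, -3)
Σ b_i: 201/28·1 + (-117/28)·1 + (-2)·1 = 1 ✓
b·c: (-117/28)·(-2) + (-2)·55/14 = 1/2 ✓
b·c²: (-117/28)·4 + (-2)·3025/196 = -4663/98 ≠ 1/3 ⇒ order 2.
b·Ac: (-2)·(-3) = 6 ≠ 1/6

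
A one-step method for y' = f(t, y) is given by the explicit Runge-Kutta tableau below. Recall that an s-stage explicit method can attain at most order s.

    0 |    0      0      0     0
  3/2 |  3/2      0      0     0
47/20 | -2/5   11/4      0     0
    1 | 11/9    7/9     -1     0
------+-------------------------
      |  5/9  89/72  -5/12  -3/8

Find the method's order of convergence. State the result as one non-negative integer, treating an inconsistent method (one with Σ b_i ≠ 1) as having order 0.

2

b = (5/9, 89/72, -5/12, -3/8)
c = (0, 3/2, 47/20, 1)
Ac = (0, 0, 33/8, -71/60)
Σ b_i: 5/9·1 + 89/72·1 + (-5/12)·1 + (-3/8)·1 = 1 ✓
b·c: 89/72·3/2 + (-5/12)·47/20 + (-3/8)·1 = 1/2 ✓
b·c²: 89/72·9/4 + (-5/12)·2209/400 + (-3/8)·1 = 101/960 ≠ 1/3 ⇒ order 2.
b·Ac: (-5/12)·33/8 + (-3/8)·(-71/60) = -51/40 ≠ 1/6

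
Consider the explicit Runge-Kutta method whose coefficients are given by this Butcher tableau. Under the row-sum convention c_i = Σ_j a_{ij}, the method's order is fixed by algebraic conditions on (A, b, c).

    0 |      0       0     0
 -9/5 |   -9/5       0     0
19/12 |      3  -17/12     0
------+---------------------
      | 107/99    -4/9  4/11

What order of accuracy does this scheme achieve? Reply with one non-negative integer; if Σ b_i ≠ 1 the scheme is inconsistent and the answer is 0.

b = (107/99, -4/9, 4/11)
c = (0, -9/5, 19/12)
Ac = (0, 0, 51/20)
Σ b_i: 107/99·1 + (-4/9)·1 + 4/11·1 = 1 ✓
b·c: (-4/9)·(-9/5) + 4/11·19/12 = 227/165 ≠ 1/2 ⇒ order 1.

1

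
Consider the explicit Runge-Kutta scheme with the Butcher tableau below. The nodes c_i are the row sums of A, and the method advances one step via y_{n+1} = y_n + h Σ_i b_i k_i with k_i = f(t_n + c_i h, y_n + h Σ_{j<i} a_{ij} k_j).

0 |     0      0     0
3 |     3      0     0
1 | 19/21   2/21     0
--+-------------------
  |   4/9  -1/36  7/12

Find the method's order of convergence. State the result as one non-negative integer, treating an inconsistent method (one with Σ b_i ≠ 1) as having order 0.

3

b = (4/9, -1/36, 7/12)
c = (0, 3, 1)
Ac = (0, 0, 2/7)
Σ b_i: 4/9·1 + (-1/36)·1 + 7/12·1 = 1 ✓
b·c: (-1/36)·3 + 7/12·1 = 1/2 ✓
b·c²: (-1/36)·9 + 7/12·1 = 1/3 ✓
b·Ac: 7/12·2/7 = 1/6 ✓; 3 stages ⇒ order 3.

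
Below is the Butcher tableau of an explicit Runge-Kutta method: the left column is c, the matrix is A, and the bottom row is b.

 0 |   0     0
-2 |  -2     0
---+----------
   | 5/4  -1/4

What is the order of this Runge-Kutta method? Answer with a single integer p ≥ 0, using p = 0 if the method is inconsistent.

2

b = (5/4, -1/4)
c = (0, -2)
Σ b_i: 5/4·1 + (-1/4)·1 = 1 ✓
b·c: (-1/4)·(-2) = 1/2 ✓; 2 stages ⇒ order 2.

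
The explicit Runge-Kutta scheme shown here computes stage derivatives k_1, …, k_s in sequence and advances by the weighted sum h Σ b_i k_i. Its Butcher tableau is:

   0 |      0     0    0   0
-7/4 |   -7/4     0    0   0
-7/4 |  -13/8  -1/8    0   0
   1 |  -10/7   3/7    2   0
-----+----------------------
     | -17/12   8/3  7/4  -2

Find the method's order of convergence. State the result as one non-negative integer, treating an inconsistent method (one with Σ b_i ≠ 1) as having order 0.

1

b = (-17/12, 8/3, 7/4, -2)
c = (0, -7/4, -7/4, 1)
Ac = (0, 0, 7/32, -17/4)
Σ b_i: (-17/12)·1 + 8/3·1 + 7/4·1 + (-2)·1 = 1 ✓
b·c: 8/3·(-7/4) + 7/4·(-7/4) + (-2)·1 = -467/48 ≠ 1/2 ⇒ order 1.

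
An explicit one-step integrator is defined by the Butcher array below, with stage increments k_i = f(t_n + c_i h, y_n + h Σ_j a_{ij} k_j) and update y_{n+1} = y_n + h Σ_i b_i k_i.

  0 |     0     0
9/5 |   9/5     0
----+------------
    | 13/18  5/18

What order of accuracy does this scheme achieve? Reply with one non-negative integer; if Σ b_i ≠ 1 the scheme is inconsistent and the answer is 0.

2

b = (13/18, 5/18)
c = (0, 9/5)
Σ b_i: 13/18·1 + 5/18·1 = 1 ✓
b·c: 5/18·9/5 = 1/2 ✓; 2 stages ⇒ order 2.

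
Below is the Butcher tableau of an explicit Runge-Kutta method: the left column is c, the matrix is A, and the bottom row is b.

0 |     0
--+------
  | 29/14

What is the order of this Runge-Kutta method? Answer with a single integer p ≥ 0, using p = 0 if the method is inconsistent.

b = (29/14)
c = (0)
Σ b_i: 29/14·1 = 29/14 ≠ 1 ⇒ order 0.

0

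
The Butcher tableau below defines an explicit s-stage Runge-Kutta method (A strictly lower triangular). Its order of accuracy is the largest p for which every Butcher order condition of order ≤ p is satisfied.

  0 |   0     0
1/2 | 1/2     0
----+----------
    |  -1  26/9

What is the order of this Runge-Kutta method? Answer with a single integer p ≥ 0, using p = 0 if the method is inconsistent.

0

b = (-1, 26/9)
c = (0, 1/2)
Σ b_i: (-1)·1 + 26/9·1 = 17/9 ≠ 1 ⇒ order 0.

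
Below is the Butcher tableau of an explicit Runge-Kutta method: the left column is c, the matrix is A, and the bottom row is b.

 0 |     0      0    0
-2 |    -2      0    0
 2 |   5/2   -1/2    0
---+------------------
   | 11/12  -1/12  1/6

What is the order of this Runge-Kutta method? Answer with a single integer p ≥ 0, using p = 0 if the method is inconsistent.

b = (11/12, -1/12, 1/6)
c = (0, -2, 2)
Ac = (0, 0, 1)
Σ b_i: 11/12·1 + (-1/12)·1 + 1/6·1 = 1 ✓
b·c: (-1/12)·(-2) + 1/6·2 = 1/2 ✓
b·c²: (-1/12)·4 + 1/6·4 = 1/3 ✓
b·Ac: 1/6·1 = 1/6 ✓; 3 stages ⇒ order 3.

3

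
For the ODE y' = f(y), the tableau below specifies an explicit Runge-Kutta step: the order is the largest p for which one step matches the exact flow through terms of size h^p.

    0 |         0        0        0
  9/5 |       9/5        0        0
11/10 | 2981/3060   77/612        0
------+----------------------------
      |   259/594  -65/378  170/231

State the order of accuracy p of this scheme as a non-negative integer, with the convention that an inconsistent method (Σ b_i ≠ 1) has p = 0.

3

b = (259/594, -65/378, 170/231)
c = (0, 9/5, 11/10)
Ac = (0, 0, 77/340)
Σ b_i: 259/594·1 + (-65/378)·1 + 170/231·1 = 1 ✓
b·c: (-65/378)·9/5 + 170/231·11/10 = 1/2 ✓
b·c²: (-65/378)·81/25 + 170/231·121/100 = 1/3 ✓
b·Ac: 170/231·77/340 = 1/6 ✓; 3 stages ⇒ order 3.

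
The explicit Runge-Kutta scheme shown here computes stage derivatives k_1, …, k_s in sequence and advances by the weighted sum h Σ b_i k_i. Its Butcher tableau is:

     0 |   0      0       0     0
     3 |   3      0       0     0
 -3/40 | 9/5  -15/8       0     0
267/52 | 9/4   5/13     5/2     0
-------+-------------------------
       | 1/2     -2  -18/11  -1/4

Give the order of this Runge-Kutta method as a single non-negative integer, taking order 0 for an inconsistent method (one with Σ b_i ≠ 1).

0

b = (1/2, -2, -18/11, -1/4)
c = (0, 3, -3/40, 267/52)
Ac = (0, 0, -45/8, 201/208)
Σ b_i: 1/2·1 + (-2)·1 + (-18/11)·1 + (-1/4)·1 = -149/44 ≠ 1 ⇒ order 0.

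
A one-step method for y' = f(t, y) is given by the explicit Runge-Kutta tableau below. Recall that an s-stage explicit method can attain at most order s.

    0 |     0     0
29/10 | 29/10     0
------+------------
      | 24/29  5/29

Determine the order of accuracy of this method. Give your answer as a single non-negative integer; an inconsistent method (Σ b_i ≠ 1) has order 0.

2

b = (24/29, 5/29)
c = (0, 29/10)
Σ b_i: 24/29·1 + 5/29·1 = 1 ✓
b·c: 5/29·29/10 = 1/2 ✓; 2 stages ⇒ order 2.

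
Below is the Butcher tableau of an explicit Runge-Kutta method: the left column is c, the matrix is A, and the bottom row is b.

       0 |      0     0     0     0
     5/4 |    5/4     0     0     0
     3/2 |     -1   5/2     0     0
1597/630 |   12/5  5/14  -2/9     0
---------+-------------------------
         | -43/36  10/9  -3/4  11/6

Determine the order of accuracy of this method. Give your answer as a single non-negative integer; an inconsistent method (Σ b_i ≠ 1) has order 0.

1

b = (-43/36, 10/9, -3/4, 11/6)
c = (0, 5/4, 3/2, 1597/630)
Ac = (0, 0, 25/8, 19/168)
Σ b_i: (-43/36)·1 + 10/9·1 + (-3/4)·1 + 11/6·1 = 1 ✓
b·c: 10/9·5/4 + (-3/4)·3/2 + 11/6·1597/630 = 37129/7560 ≠ 1/2 ⇒ order 1.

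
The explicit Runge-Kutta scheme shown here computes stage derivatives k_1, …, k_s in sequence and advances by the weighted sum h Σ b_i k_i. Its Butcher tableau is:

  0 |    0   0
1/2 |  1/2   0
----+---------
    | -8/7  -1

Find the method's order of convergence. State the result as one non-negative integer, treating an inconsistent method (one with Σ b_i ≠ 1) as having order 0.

0

b = (-8/7, -1)
c = (0, 1/2)
Σ b_i: (-8/7)·1 + (-1)·1 = -15/7 ≠ 1 ⇒ order 0.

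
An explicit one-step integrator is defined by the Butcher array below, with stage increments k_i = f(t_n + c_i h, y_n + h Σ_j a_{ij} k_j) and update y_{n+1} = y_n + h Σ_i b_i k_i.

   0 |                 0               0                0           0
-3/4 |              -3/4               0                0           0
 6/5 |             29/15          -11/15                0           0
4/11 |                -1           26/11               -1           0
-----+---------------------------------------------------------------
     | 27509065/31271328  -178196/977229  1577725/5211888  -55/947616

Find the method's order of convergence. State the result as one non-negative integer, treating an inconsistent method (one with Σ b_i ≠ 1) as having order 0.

b = (27509065/31271328, -178196/977229, 1577725/5211888, -55/947616)
c = (0, -3/4, 6/5, 4/11)
Ac = (0, 0, 11/20, -327/110)
Σ b_i: 27509065/31271328·1 + (-178196/977229)·1 + 1577725/5211888·1 + (-55/947616)·1 = 1 ✓
b·c: (-178196/977229)·(-3/4) + 1577725/5211888·6/5 + (-55/947616)·4/11 = 1/2 ✓
b·c²: (-178196/977229)·9/16 + 1577725/5211888·36/25 + (-55/947616)·16/121 = 1/3 ✓
b·Ac: 1577725/5211888·11/20 + (-55/947616)·(-327/110) = 1/6 ✓
b·c³: (-178196/977229)·(-27/64) + 1577725/5211888·216/125 + (-55/947616)·64/1331 = 171997939/286653840 ≠ 1/4 ⇒ order 3.
b·(c∘Ac): 1577725/5211888·33/50 + (-55/947616)·(-654/605) = 694417/3474592 ≠ 1/8
b·Ac²: 1577725/5211888·(-33/80) + (-55/947616)·(-243/2200) = -394411/3158720 ≠ 1/12
b·A²c: (-55/947616)·(-11/20) = 121/3790464 ≠ 1/24

3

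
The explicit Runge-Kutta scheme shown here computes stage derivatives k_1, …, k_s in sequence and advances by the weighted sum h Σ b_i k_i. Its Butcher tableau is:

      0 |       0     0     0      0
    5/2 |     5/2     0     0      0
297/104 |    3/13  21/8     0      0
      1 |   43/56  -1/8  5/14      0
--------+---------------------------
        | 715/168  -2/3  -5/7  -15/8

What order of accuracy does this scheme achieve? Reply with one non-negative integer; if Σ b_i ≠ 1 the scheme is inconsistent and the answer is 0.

1

b = (715/168, -2/3, -5/7, -15/8)
c = (0, 5/2, 297/104, 1)
Ac = (0, 0, 105/16, 515/728)
Σ b_i: 715/168·1 + (-2/3)·1 + (-5/7)·1 + (-15/8)·1 = 1 ✓
b·c: (-2/3)·5/2 + (-5/7)·297/104 + (-15/8)·1 = -6095/1092 ≠ 1/2 ⇒ order 1.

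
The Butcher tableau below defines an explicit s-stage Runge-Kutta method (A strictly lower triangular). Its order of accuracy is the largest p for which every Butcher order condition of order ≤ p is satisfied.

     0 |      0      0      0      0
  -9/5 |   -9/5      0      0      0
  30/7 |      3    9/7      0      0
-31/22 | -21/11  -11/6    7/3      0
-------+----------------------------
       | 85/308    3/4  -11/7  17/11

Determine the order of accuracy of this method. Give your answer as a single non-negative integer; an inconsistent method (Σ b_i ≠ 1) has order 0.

1

b = (85/308, 3/4, -11/7, 17/11)
c = (0, -9/5, 30/7, -31/22)
Ac = (0, 0, -81/35, 133/10)
Σ b_i: 85/308·1 + 3/4·1 + (-11/7)·1 + 17/11·1 = 1 ✓
b·c: 3/4·(-9/5) + (-11/7)·30/7 + 17/11·(-31/22) = -1216913/118580 ≠ 1/2 ⇒ order 1.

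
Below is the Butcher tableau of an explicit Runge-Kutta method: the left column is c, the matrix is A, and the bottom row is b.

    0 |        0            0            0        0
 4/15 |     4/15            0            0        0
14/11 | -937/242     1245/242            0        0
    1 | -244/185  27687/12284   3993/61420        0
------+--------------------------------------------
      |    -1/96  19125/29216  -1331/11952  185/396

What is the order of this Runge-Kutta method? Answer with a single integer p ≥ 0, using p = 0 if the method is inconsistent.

4

b = (-1/96, 19125/29216, -1331/11952, 185/396)
c = (0, 4/15, 14/11, 1)
Ac = (0, 0, 166/121, 253/370)
Σ b_i: (-1/96)·1 + 19125/29216·1 + (-1331/11952)·1 + 185/396·1 = 1 ✓
b·c: 19125/29216·4/15 + (-1331/11952)·14/11 + 185/396·1 = 1/2 ✓
b·c²: 19125/29216·16/225 + (-1331/11952)·196/121 + 185/396·1 = 1/3 ✓
b·Ac: (-1331/11952)·166/121 + 185/396·253/370 = 1/6 ✓
b·c³: 19125/29216·64/3375 + (-1331/11952)·2744/1331 + 185/396·1 = 1/4 ✓
b·(c∘Ac): (-1331/11952)·2324/1331 + 185/396·253/370 = 1/8 ✓
b·Ac²: (-1331/11952)·664/1815 + 185/396·737/2775 = 1/12 ✓
b·A²c: 185/396·33/370 = 1/24 ✓; 4 stages ⇒ order 4.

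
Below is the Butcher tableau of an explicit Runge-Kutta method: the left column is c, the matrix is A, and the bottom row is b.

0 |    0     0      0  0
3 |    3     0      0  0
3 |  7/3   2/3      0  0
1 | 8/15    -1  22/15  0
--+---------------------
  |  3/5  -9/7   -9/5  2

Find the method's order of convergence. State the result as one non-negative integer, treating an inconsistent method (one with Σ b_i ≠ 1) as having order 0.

0

b = (3/5, -9/7, -9/5, 2)
c = (0, 3, 3, 1)
Ac = (0, 0, 2, 7/5)
Σ b_i: 3/5·1 + (-9/7)·1 + (-9/5)·1 + 2·1 = -17/35 ≠ 1 ⇒ order 0.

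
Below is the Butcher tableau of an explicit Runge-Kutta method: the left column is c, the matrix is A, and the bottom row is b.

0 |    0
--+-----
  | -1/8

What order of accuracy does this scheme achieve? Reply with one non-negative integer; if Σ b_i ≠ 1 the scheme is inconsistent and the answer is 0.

b = (-1/8)
c = (0)
Σ b_i: (-1/8)·1 = -1/8 ≠ 1 ⇒ order 0.

0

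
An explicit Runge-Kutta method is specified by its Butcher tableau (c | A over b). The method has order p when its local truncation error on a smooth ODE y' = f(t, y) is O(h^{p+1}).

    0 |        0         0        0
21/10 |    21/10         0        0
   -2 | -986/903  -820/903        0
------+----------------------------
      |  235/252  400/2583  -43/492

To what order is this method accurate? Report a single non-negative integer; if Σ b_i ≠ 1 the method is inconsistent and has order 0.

b = (235/252, 400/2583, -43/492)
c = (0, 21/10, -2)
Ac = (0, 0, -82/43)
Σ b_i: 235/252·1 + 400/2583·1 + (-43/492)·1 = 1 ✓
b·c: 400/2583·21/10 + (-43/492)·(-2) = 1/2 ✓
b·c²: 400/2583·441/100 + (-43/492)·4 = 1/3 ✓
b·Ac: (-43/492)·(-82/43) = 1/6 ✓; 3 stages ⇒ order 3.

3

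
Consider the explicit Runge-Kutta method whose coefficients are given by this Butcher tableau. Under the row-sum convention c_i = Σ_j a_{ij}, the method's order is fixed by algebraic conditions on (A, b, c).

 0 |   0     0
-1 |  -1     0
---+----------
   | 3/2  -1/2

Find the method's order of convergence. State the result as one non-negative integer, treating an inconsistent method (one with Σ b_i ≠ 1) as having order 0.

b = (3/2, -1/2)
c = (0, -1)
Σ b_i: 3/2·1 + (-1/2)·1 = 1 ✓
b·c: (-1/2)·(-1) = 1/2 ✓; 2 stages ⇒ order 2.

2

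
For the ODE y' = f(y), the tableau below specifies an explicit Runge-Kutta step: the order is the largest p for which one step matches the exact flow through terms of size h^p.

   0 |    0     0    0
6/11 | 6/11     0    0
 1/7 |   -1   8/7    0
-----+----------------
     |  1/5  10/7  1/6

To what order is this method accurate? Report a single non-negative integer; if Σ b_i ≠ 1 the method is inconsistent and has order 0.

0

b = (1/5, 10/7, 1/6)
c = (0, 6/11, 1/7)
Ac = (0, 0, 48/77)
Σ b_i: 1/5·1 + 10/7·1 + 1/6·1 = 377/210 ≠ 1 ⇒ order 0.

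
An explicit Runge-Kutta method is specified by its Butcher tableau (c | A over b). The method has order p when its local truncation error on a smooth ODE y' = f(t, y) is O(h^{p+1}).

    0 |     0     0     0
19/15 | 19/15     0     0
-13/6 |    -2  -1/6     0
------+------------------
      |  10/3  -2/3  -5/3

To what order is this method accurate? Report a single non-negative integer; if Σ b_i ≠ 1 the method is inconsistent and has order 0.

b = (10/3, -2/3, -5/3)
c = (0, 19/15, -13/6)
Ac = (0, 0, -19/90)
Σ b_i: 10/3·1 + (-2/3)·1 + (-5/3)·1 = 1 ✓
b·c: (-2/3)·19/15 + (-5/3)·(-13/6) = 83/30 ≠ 1/2 ⇒ order 1.

1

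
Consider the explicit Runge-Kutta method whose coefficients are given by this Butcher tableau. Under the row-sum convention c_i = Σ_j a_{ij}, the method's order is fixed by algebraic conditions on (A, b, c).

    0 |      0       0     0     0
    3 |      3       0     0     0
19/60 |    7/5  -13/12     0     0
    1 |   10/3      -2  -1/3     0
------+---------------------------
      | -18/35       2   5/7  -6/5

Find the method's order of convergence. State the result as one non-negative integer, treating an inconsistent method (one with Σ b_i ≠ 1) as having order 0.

1

b = (-18/35, 2, 5/7, -6/5)
c = (0, 3, 19/60, 1)
Ac = (0, 0, -13/4, -1099/180)
Σ b_i: (-18/35)·1 + 2·1 + 5/7·1 + (-6/5)·1 = 1 ✓
b·c: 2·3 + 5/7·19/60 + (-6/5)·1 = 2111/420 ≠ 1/2 ⇒ order 1.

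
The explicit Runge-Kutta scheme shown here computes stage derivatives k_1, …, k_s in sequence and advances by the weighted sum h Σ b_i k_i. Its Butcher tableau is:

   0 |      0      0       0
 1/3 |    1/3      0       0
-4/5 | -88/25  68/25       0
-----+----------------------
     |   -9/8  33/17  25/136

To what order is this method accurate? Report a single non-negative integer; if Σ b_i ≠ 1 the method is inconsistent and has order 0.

b = (-9/8, 33/17, 25/136)
c = (0, 1/3, -4/5)
Ac = (0, 0, 68/75)
Σ b_i: (-9/8)·1 + 33/17·1 + 25/136·1 = 1 ✓
b·c: 33/17·1/3 + 25/136·(-4/5) = 1/2 ✓
b·c²: 33/17·1/9 + 25/136·16/25 = 1/3 ✓
b·Ac: 25/136·68/75 = 1/6 ✓; 3 stages ⇒ order 3.

3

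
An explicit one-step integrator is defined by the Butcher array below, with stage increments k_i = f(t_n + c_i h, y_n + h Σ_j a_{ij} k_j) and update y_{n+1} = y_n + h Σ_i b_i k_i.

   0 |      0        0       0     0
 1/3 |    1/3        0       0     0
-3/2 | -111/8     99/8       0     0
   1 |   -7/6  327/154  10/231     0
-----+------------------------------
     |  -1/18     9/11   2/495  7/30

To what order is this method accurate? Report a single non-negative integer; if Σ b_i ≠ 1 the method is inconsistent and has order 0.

b = (-1/18, 9/11, 2/495, 7/30)
c = (0, 1/3, -3/2, 1)
Ac = (0, 0, 33/8, 9/14)
Σ b_i: (-1/18)·1 + 9/11·1 + 2/495·1 + 7/30·1 = 1 ✓
b·c: 9/11·1/3 + 2/495·(-3/2) + 7/30·1 = 1/2 ✓
b·c²: 9/11·1/9 + 2/495·9/4 + 7/30·1 = 1/3 ✓
b·Ac: 2/495·33/8 + 7/30·9/14 = 1/6 ✓
b·c³: 9/11·1/27 + 2/495·(-27/8) + 7/30·1 = 1/4 ✓
b·(c∘Ac): 2/495·(-99/16) + 7/30·9/14 = 1/8 ✓
b·Ac²: 2/495·11/8 + 7/30·1/3 = 1/12 ✓
b·A²c: 7/30·5/28 = 1/24 ✓; 4 stages ⇒ order 4.

4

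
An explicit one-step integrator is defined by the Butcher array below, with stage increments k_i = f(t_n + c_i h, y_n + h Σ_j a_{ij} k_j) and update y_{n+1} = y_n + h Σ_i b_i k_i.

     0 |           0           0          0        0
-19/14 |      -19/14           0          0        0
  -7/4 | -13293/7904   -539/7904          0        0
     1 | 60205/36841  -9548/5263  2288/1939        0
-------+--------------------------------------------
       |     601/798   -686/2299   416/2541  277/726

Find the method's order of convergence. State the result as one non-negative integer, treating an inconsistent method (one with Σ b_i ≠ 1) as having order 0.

4

b = (601/798, -686/2299, 416/2541, 277/726)
c = (0, -19/14, -7/4, 1)
Ac = (0, 0, 77/832, 110/277)
Σ b_i: 601/798·1 + (-686/2299)·1 + 416/2541·1 + 277/726·1 = 1 ✓
b·c: (-686/2299)·(-19/14) + 416/2541·(-7/4) + 277/726·1 = 1/2 ✓
b·c²: (-686/2299)·361/196 + 416/2541·49/16 + 277/726·1 = 1/3 ✓
b·Ac: 416/2541·77/832 + 277/726·110/277 = 1/6 ✓
b·c³: (-686/2299)·(-6859/2744) + 416/2541·(-343/64) + 277/726·1 = 1/4 ✓
b·(c∘Ac): 416/2541·(-539/3328) + 277/726·110/277 = 1/8 ✓
b·Ac²: 416/2541·(-209/1664) + 277/726·528/1939 = 1/12 ✓
b·A²c: 277/726·121/1108 = 1/24 ✓; 4 stages ⇒ order 4.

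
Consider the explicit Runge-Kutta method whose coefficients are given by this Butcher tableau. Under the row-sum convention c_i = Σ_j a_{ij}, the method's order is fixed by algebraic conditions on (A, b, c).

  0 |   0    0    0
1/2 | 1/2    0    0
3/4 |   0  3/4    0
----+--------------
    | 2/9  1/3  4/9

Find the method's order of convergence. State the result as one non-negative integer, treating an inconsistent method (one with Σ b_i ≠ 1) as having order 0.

b = (2/9, 1/3, 4/9)
c = (0, 1/2, 3/4)
Ac = (0, 0, 3/8)
Σ b_i: 2/9·1 + 1/3·1 + 4/9·1 = 1 ✓
b·c: 1/3·1/2 + 4/9·3/4 = 1/2 ✓
b·c²: 1/3·1/4 + 4/9·9/16 = 1/3 ✓
b·Ac: 4/9·3/8 = 1/6 ✓; 3 stages ⇒ order 3.

3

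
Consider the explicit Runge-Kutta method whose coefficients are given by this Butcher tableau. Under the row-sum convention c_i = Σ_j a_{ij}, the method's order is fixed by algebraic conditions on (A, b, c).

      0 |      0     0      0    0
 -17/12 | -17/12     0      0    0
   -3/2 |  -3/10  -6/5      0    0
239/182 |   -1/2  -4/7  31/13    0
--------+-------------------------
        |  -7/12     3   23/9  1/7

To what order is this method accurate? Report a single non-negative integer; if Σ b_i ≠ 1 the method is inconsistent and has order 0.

b = (-7/12, 3, 23/9, 1/7)
c = (0, -17/12, -3/2, 239/182)
Ac = (0, 0, 17/10, -1511/546)
Σ b_i: (-7/12)·1 + 3·1 + 23/9·1 + 1/7·1 = 1289/252 ≠ 1 ⇒ order 0.

0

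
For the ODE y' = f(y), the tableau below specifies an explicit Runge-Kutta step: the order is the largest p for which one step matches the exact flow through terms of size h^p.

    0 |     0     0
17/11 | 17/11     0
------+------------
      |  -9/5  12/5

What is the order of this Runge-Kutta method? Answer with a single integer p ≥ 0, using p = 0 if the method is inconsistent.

0

b = (-9/5, 12/5)
c = (0, 17/11)
Σ b_i: (-9/5)·1 + 12/5·1 = 3/5 ≠ 1 ⇒ order 0.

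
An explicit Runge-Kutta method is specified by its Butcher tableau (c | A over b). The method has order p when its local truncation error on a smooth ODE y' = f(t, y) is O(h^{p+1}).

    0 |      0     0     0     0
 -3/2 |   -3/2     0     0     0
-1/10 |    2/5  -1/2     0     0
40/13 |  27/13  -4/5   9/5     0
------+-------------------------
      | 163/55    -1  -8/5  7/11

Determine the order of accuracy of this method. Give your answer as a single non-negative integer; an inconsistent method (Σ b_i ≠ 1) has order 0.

b = (163/55, -1, -8/5, 7/11)
c = (0, -3/2, -1/10, 40/13)
Ac = (0, 0, 3/4, 51/50)
Σ b_i: 163/55·1 + (-1)·1 + (-8/5)·1 + 7/11·1 = 1 ✓
b·c: (-1)·(-3/2) + (-8/5)·(-1/10) + 7/11·40/13 = 25869/7150 ≠ 1/2 ⇒ order 1.

1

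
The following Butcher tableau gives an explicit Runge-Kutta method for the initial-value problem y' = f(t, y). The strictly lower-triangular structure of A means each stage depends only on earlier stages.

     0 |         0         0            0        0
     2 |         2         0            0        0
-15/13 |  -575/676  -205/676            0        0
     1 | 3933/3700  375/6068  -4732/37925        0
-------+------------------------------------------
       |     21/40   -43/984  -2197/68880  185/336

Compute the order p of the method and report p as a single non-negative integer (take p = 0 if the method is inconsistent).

4

b = (21/40, -43/984, -2197/68880, 185/336)
c = (0, 2, -15/13, 1)
Ac = (0, 0, -205/338, 99/370)
Σ b_i: 21/40·1 + (-43/984)·1 + (-2197/68880)·1 + 185/336·1 = 1 ✓
b·c: (-43/984)·2 + (-2197/68880)·(-15/13) + 185/336·1 = 1/2 ✓
b·c²: (-43/984)·4 + (-2197/68880)·225/169 + 185/336·1 = 1/3 ✓
b·Ac: (-2197/68880)·(-205/338) + 185/336·99/370 = 1/6 ✓
b·c³: (-43/984)·8 + (-2197/68880)·(-3375/2197) + 185/336·1 = 1/4 ✓
b·(c∘Ac): (-2197/68880)·3075/4394 + 185/336·99/370 = 1/8 ✓
b·Ac²: (-2197/68880)·(-205/169) + 185/336·3/37 = 1/12 ✓
b·A²c: 185/336·14/185 = 1/24 ✓; 4 stages ⇒ order 4.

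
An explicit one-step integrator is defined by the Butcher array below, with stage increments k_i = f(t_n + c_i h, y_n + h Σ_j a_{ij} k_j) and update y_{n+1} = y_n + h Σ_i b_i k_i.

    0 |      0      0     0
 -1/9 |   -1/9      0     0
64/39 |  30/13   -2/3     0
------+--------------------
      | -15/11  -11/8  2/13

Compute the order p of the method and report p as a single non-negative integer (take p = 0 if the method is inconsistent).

b = (-15/11, -11/8, 2/13)
c = (0, -1/9, 64/39)
Ac = (0, 0, 2/27)
Σ b_i: (-15/11)·1 + (-11/8)·1 + 2/13·1 = -2957/1144 ≠ 1 ⇒ order 0.

0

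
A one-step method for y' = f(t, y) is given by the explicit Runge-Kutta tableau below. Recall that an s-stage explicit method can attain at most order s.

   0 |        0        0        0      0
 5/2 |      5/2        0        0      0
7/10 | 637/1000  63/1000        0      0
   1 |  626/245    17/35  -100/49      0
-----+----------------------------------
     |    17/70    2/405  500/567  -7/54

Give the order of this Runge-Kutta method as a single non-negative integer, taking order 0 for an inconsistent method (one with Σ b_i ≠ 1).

b = (17/70, 2/405, 500/567, -7/54)
c = (0, 5/2, 7/10, 1)
Ac = (0, 0, 63/400, -3/14)
Σ b_i: 17/70·1 + 2/405·1 + 500/567·1 + (-7/54)·1 = 1 ✓
b·c: 2/405·5/2 + 500/567·7/10 + (-7/54)·1 = 1/2 ✓
b·c²: 2/405·25/4 + 500/567·49/100 + (-7/54)·1 = 1/3 ✓
b·Ac: 500/567·63/400 + (-7/54)·(-3/14) = 1/6 ✓
b·c³: 2/405·125/8 + 500/567·343/1000 + (-7/54)·1 = 1/4 ✓
b·(c∘Ac): 500/567·441/4000 + (-7/54)·(-3/14) = 1/8 ✓
b·Ac²: 500/567·63/160 + (-7/54)·57/28 = 1/12 ✓
b·A²c: (-7/54)·(-9/28) = 1/24 ✓; 4 stages ⇒ order 4.

4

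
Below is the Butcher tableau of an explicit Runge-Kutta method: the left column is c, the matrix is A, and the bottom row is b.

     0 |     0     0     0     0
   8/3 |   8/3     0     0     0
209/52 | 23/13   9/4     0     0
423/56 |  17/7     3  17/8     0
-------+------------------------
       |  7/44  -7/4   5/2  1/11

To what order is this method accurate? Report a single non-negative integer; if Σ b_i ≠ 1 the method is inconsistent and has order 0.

1

b = (7/44, -7/4, 5/2, 1/11)
c = (0, 8/3, 209/52, 423/56)
Ac = (0, 0, 6, 6881/416)
Σ b_i: 7/44·1 + (-7/4)·1 + 5/2·1 + 1/11·1 = 1 ✓
b·c: (-7/4)·8/3 + 5/2·209/52 + 1/11·423/56 = 36445/6006 ≠ 1/2 ⇒ order 1.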